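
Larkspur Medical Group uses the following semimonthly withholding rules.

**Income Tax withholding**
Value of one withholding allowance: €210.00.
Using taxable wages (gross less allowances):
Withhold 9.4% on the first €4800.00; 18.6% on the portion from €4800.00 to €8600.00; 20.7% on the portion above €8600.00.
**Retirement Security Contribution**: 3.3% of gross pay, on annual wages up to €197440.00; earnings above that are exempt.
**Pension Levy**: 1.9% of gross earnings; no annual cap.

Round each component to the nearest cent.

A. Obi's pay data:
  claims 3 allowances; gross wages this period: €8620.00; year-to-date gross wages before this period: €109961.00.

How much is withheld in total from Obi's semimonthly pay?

Income Tax: taxable = €8620.00 − 3×€210.00 = €7990.00
  €451.20 + 18.6% × (€7990.00 − €4800.00) = €451.20 + 18.6% × €3190.00 = €1044.54
Retirement Security Contribution: 3.3% × €8620.00 = €284.46
Pension Levy: 1.9% × €8620.00 = €163.78
Total: €1044.54 + €284.46 + €163.78 = €1492.78

€1492.78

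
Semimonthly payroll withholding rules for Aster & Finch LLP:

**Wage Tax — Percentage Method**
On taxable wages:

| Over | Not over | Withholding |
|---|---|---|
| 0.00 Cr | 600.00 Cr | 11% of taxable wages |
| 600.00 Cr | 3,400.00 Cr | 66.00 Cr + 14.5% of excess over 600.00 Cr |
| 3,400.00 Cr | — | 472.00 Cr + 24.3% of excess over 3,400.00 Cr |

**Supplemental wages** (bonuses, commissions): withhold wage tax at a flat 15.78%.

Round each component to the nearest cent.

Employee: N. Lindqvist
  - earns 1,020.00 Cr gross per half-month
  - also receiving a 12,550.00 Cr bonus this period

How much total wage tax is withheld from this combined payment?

Wage Tax: taxable = 1,020.00 Cr
  66.00 Cr + 14.5% × (1,020.00 Cr − 600.00 Cr) = 66.00 Cr + 14.5% × 420.00 Cr = 126.90 Cr
Supplemental (15.78% flat on bonus): 15.78% × 12,550.00 Cr = 1,980.39 Cr
Total wage tax: 126.90 Cr + 1,980.39 Cr = 2,107.29 Cr

2,107.29 Cr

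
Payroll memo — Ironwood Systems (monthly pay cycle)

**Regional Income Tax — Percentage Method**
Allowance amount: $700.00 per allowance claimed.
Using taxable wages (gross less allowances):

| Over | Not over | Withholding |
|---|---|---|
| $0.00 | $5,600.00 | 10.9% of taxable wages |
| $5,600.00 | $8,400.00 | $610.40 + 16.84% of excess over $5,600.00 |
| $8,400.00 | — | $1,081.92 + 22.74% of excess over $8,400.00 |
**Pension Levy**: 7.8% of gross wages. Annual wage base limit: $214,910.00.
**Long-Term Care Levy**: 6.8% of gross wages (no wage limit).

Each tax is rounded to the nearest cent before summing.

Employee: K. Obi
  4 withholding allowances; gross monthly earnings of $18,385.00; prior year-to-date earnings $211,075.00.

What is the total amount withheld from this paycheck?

$4,265.10

Regional Income Tax: taxable = $18,385.00 − 4×$700.00 = $15,585.00
  $1,081.92 + 22.74% × ($15,585.00 − $8,400.00) = $1,081.92 + 22.74% × $7,185.00 = $2,715.79
Pension Levy: cap $214,910.00 − YTD $211,075.00 = $3,835.00 subject; 7.8% × $3,835.00 = $299.13
Long-Term Care Levy: 6.8% × $18,385.00 = $1,250.18
Total: $2,715.79 + $299.13 + $1,250.18 = $4,265.10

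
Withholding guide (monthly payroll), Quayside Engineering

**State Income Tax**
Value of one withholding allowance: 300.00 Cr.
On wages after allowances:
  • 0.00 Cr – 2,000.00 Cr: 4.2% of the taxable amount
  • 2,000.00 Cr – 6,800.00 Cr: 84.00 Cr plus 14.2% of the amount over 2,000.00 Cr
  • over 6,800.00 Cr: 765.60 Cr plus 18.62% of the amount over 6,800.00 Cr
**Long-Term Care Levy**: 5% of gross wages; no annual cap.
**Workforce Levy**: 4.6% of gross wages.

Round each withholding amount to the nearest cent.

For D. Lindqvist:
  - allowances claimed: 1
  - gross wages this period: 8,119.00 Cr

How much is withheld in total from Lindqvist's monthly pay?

State Income Tax: taxable = 8,119.00 Cr − 1×300.00 Cr = 7,819.00 Cr
  765.60 Cr + 18.62% × (7,819.00 Cr − 6,800.00 Cr) = 765.60 Cr + 18.62% × 1,019.00 Cr = 955.34 Cr
Long-Term Care Levy: 5% × 8,119.00 Cr = 405.95 Cr
Workforce Levy: 4.6% × 8,119.00 Cr = 373.47 Cr
Total: 955.34 Cr + 405.95 Cr + 373.47 Cr = 1,734.76 Cr

1,734.76 Cr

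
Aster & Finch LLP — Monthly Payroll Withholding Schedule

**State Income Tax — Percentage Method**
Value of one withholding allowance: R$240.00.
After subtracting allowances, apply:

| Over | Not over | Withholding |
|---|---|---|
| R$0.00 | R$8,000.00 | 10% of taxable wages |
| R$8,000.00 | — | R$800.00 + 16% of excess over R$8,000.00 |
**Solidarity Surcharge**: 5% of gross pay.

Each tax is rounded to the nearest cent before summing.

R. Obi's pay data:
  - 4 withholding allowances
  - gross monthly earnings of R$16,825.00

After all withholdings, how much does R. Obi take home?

R$13,925.35

State Income Tax: taxable = R$16,825.00 − 4×R$240.00 = R$15,865.00
  R$800.00 + 16% × (R$15,865.00 − R$8,000.00) = R$800.00 + 16% × R$7,865.00 = R$2,058.40
Solidarity Surcharge: 5% × R$16,825.00 = R$841.25
Total withheld: R$2,058.40 + R$841.25 = R$2,899.65
Net pay: R$16,825.00 − R$2,899.65 = R$13,925.35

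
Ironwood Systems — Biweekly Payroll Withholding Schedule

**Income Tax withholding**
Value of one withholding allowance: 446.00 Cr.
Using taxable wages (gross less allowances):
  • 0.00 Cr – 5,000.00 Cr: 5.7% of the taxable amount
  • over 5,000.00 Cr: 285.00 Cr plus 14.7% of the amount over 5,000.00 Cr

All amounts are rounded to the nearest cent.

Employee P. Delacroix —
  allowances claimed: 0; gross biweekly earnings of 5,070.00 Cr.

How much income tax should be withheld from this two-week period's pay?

295.29 Cr

Income Tax: taxable = 5,070.00 Cr
  285.00 Cr + 14.7% × (5,070.00 Cr − 5,000.00 Cr) = 285.00 Cr + 14.7% × 70.00 Cr = 295.29 Cr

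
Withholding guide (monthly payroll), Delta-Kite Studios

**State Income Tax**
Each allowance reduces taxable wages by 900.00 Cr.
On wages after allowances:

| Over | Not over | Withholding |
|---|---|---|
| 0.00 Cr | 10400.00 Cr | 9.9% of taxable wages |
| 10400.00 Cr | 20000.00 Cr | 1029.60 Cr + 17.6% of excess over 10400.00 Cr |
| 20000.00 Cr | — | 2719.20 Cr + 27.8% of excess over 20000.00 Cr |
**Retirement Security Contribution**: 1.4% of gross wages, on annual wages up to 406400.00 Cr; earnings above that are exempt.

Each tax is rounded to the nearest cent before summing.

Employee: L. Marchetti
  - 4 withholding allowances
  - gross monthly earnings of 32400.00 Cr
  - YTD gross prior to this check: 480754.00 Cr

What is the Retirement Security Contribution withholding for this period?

Retirement Security Contribution: YTD 480754.00 Cr ≥ cap 406400.00 Cr → 0.00 Cr

0.00 Cr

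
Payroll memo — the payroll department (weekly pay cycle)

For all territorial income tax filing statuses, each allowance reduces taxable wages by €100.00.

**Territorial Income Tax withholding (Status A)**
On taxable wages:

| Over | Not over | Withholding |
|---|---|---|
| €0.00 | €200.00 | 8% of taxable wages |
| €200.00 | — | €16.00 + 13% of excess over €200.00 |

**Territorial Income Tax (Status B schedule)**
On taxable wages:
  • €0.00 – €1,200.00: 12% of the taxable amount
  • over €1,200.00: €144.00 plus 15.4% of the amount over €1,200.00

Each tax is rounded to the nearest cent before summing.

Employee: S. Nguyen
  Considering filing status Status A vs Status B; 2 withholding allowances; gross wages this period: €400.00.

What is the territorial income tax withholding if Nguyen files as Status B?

€24.00

Territorial Income Tax (Status B): taxable = €400.00 − 2×€100.00 = €200.00
  12% × €200.00 = €24.00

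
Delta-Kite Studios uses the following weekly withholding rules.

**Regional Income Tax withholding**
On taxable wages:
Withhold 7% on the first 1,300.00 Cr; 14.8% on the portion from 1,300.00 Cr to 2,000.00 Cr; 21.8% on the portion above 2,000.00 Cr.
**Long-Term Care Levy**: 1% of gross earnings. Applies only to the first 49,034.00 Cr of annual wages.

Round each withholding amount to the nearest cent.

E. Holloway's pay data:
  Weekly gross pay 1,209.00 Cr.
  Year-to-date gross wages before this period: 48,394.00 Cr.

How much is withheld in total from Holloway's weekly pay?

91.03 Cr

Regional Income Tax: taxable = 1,209.00 Cr
  7% × 1,209.00 Cr = 84.63 Cr
Long-Term Care Levy: cap 49,034.00 Cr − YTD 48,394.00 Cr = 640.00 Cr subject; 1% × 640.00 Cr = 6.40 Cr
Total: 84.63 Cr + 6.40 Cr = 91.03 Cr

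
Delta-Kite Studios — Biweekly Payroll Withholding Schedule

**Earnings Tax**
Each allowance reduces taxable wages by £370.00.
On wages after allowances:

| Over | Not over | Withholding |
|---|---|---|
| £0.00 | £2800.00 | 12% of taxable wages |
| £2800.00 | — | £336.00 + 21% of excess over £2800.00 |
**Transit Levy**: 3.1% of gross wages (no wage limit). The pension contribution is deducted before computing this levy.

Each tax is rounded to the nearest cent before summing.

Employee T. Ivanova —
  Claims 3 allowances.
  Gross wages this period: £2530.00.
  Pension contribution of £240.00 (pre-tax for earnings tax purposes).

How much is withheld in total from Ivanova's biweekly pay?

£212.59

Earnings Tax: taxable = £2530.00 − £240.00 − 3×£370.00 = £1180.00
  12% × £1180.00 = £141.60
Transit Levy: 3.1% × £2290.00 = £70.99
Total: £141.60 + £70.99 = £212.59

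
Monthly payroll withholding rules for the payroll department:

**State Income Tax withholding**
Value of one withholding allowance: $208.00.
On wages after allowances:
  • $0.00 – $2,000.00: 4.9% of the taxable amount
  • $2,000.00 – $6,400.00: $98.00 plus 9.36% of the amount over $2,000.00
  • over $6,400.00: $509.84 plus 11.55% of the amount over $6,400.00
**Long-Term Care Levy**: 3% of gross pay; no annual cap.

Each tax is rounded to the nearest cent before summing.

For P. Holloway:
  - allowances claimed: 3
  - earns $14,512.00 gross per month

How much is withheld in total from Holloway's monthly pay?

State Income Tax: taxable = $14,512.00 − 3×$208.00 = $13,888.00
  $509.84 + 11.55% × ($13,888.00 − $6,400.00) = $509.84 + 11.55% × $7,488.00 = $1,374.70
Long-Term Care Levy: 3% × $14,512.00 = $435.36
Total: $1,374.70 + $435.36 = $1,810.06

$1,810.06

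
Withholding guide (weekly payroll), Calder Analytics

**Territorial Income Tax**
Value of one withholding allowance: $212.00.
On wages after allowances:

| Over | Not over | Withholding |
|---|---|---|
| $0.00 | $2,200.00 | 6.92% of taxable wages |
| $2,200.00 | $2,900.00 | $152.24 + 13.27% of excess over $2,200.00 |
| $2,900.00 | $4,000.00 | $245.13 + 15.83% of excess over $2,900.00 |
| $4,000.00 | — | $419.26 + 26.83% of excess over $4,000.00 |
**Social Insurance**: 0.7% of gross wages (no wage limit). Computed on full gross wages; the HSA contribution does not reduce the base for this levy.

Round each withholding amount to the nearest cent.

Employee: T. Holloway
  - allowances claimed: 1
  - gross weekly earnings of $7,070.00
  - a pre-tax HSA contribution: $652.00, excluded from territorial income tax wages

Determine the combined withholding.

Territorial Income Tax: taxable = $7,070.00 − $652.00 − 1×$212.00 = $6,206.00
  $419.26 + 26.83% × ($6,206.00 − $4,000.00) = $419.26 + 26.83% × $2,206.00 = $1,011.13
Social Insurance: 0.7% × $7,070.00 = $49.49
Total: $1,011.13 + $49.49 = $1,060.62

$1,060.62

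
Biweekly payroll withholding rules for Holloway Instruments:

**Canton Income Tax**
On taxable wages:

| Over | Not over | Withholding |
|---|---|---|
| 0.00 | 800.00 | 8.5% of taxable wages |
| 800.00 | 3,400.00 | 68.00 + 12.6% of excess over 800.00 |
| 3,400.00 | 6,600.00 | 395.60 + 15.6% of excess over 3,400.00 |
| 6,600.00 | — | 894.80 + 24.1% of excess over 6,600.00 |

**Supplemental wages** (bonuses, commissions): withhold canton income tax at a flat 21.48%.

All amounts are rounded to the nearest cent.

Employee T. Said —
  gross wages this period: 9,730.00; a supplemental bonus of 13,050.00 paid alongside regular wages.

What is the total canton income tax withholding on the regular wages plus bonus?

Canton Income Tax: taxable = 9,730.00
  894.80 + 24.1% × (9,730.00 − 6,600.00) = 894.80 + 24.1% × 3,130.00 = 1,649.13
Supplemental (21.48% flat on bonus): 21.48% × 13,050.00 = 2,803.14
Total canton income tax: 1,649.13 + 2,803.14 = 4,452.27

4,452.27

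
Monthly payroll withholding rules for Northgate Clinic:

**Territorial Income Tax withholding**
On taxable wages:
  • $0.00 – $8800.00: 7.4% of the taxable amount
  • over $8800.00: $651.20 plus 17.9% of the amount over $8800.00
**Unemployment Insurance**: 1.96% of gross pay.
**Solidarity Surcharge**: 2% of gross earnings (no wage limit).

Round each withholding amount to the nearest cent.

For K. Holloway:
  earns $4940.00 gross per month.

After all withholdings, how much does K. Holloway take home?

Territorial Income Tax: taxable = $4940.00
  7.4% × $4940.00 = $365.56
Unemployment Insurance: 1.96% × $4940.00 = $96.82
Solidarity Surcharge: 2% × $4940.00 = $98.80
Total withheld: $365.56 + $96.82 + $98.80 = $561.18
Net pay: $4940.00 − $561.18 = $4378.82

$4378.82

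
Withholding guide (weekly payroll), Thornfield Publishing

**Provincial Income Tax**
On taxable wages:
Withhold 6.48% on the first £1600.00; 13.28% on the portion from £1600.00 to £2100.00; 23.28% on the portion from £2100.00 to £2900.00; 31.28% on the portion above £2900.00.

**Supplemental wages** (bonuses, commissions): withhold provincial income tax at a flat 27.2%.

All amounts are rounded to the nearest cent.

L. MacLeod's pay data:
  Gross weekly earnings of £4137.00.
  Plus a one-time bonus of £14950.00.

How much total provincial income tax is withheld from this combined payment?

Provincial Income Tax: taxable = £4137.00
  £356.32 + 31.28% × (£4137.00 − £2900.00) = £356.32 + 31.28% × £1237.00 = £743.25
Supplemental (27.2% flat on bonus): 27.2% × £14950.00 = £4066.40
Total provincial income tax: £743.25 + £4066.40 = £4809.65

£4809.65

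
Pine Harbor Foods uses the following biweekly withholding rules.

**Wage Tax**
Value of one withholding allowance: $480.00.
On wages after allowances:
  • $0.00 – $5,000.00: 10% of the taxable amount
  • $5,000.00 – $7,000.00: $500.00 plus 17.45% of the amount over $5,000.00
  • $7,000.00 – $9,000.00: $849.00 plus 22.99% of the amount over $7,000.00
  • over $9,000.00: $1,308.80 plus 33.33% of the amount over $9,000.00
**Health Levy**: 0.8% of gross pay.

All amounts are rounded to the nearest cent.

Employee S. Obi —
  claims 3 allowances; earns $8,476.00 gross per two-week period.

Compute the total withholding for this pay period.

Wage Tax: taxable = $8,476.00 − 3×$480.00 = $7,036.00
  $849.00 + 22.99% × ($7,036.00 − $7,000.00) = $849.00 + 22.99% × $36.00 = $857.28
Health Levy: 0.8% × $8,476.00 = $67.81
Total: $857.28 + $67.81 = $925.09

$925.09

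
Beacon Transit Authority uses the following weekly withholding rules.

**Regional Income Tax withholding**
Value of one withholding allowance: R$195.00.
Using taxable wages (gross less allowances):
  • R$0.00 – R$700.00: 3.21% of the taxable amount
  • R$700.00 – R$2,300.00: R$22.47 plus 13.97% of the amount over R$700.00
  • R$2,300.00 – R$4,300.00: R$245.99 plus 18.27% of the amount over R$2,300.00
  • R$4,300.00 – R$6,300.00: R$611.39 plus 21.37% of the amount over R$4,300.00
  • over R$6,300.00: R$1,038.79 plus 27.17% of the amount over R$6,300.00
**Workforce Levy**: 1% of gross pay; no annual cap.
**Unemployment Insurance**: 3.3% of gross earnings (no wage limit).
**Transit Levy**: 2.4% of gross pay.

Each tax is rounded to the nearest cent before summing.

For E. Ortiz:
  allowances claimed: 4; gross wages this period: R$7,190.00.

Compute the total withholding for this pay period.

R$1,550.41

Regional Income Tax: taxable = R$7,190.00 − 4×R$195.00 = R$6,410.00
  R$1,038.79 + 27.17% × (R$6,410.00 − R$6,300.00) = R$1,038.79 + 27.17% × R$110.00 = R$1,068.68
Workforce Levy: 1% × R$7,190.00 = R$71.90
Unemployment Insurance: 3.3% × R$7,190.00 = R$237.27
Transit Levy: 2.4% × R$7,190.00 = R$172.56
Total: R$1,068.68 + R$71.90 + R$237.27 + R$172.56 = R$1,550.41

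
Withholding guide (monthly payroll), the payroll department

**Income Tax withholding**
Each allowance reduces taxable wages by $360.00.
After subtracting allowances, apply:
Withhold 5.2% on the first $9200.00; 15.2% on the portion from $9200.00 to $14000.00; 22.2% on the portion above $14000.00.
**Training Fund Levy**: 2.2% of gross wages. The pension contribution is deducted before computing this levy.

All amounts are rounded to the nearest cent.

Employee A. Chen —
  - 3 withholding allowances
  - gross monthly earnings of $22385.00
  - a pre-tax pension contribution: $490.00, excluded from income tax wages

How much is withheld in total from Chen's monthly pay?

$3202.62

Income Tax: taxable = $22385.00 − $490.00 − 3×$360.00 = $20815.00
  $1208.00 + 22.2% × ($20815.00 − $14000.00) = $1208.00 + 22.2% × $6815.00 = $2720.93
Training Fund Levy: 2.2% × $21895.00 = $481.69
Total: $2720.93 + $481.69 = $3202.62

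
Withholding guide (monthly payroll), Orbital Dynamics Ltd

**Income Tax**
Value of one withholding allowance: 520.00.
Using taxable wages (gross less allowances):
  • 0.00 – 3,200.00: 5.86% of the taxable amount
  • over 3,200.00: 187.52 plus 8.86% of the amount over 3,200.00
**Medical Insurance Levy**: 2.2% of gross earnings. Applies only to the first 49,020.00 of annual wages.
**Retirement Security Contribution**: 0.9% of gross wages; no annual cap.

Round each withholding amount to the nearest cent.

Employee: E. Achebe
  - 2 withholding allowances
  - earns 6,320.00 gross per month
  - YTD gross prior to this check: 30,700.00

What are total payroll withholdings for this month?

Income Tax: taxable = 6,320.00 − 2×520.00 = 5,280.00
  187.52 + 8.86% × (5,280.00 − 3,200.00) = 187.52 + 8.86% × 2,080.00 = 371.81
Medical Insurance Levy: 2.2% × 6,320.00 = 139.04
Retirement Security Contribution: 0.9% × 6,320.00 = 56.88
Total: 371.81 + 139.04 + 56.88 = 567.73

567.73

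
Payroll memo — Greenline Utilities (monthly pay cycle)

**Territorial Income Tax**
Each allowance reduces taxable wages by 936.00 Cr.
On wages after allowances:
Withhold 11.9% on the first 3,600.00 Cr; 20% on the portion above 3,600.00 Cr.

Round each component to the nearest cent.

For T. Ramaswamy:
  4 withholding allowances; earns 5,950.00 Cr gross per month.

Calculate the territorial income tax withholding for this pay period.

Territorial Income Tax: taxable = 5,950.00 Cr − 4×936.00 Cr = 2,206.00 Cr
  11.9% × 2,206.00 Cr = 262.51 Cr

262.51 Cr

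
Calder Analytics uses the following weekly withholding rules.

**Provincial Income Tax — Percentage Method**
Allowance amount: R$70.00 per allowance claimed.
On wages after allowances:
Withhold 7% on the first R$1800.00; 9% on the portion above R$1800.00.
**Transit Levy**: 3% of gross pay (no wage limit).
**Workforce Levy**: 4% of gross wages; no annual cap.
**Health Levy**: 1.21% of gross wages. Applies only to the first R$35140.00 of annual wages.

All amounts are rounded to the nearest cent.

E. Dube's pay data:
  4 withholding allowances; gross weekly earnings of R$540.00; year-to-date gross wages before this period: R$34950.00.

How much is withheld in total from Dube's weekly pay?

Provincial Income Tax: taxable = R$540.00 − 4×R$70.00 = R$260.00
  7% × R$260.00 = R$18.20
Transit Levy: 3% × R$540.00 = R$16.20
Workforce Levy: 4% × R$540.00 = R$21.60
Health Levy: cap R$35140.00 − YTD R$34950.00 = R$190.00 subject; 1.21% × R$190.00 = R$2.30
Total: R$18.20 + R$16.20 + R$21.60 + R$2.30 = R$58.30

R$58.30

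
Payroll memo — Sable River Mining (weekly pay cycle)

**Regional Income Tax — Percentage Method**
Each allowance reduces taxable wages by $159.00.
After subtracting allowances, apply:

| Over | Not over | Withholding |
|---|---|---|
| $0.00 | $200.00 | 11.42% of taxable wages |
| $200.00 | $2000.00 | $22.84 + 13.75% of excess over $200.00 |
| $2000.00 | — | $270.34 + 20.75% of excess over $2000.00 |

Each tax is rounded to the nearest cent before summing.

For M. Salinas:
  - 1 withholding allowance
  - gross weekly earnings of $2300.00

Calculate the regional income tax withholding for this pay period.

Regional Income Tax: taxable = $2300.00 − 1×$159.00 = $2141.00
  $270.34 + 20.75% × ($2141.00 − $2000.00) = $270.34 + 20.75% × $141.00 = $299.60

$299.60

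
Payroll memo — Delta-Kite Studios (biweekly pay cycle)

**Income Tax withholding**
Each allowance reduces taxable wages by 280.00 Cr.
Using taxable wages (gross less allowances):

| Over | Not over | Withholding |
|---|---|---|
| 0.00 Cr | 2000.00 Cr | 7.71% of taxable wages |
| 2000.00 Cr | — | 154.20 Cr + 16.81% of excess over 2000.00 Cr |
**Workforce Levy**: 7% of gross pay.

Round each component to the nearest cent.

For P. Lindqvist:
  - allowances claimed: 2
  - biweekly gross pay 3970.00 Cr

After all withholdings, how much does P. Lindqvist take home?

3300.88 Cr

Income Tax: taxable = 3970.00 Cr − 2×280.00 Cr = 3410.00 Cr
  154.20 Cr + 16.81% × (3410.00 Cr − 2000.00 Cr) = 154.20 Cr + 16.81% × 1410.00 Cr = 391.22 Cr
Workforce Levy: 7% × 3970.00 Cr = 277.90 Cr
Total withheld: 391.22 Cr + 277.90 Cr = 669.12 Cr
Net pay: 3970.00 Cr − 669.12 Cr = 3300.88 Cr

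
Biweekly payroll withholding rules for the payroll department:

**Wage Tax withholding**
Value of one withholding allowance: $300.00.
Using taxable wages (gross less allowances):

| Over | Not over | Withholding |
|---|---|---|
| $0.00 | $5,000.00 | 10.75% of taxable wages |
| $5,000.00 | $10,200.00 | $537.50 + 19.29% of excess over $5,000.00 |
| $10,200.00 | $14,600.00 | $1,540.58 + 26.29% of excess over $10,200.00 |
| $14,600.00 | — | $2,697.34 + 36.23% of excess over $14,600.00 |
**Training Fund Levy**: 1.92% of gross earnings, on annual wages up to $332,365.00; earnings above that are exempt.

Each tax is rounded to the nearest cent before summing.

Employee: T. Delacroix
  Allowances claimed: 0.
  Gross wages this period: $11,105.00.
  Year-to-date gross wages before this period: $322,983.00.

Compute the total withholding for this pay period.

Wage Tax: taxable = $11,105.00
  $1,540.58 + 26.29% × ($11,105.00 − $10,200.00) = $1,540.58 + 26.29% × $905.00 = $1,778.50
Training Fund Levy: cap $332,365.00 − YTD $322,983.00 = $9,382.00 subject; 1.92% × $9,382.00 = $180.13
Total: $1,778.50 + $180.13 = $1,958.63

$1,958.63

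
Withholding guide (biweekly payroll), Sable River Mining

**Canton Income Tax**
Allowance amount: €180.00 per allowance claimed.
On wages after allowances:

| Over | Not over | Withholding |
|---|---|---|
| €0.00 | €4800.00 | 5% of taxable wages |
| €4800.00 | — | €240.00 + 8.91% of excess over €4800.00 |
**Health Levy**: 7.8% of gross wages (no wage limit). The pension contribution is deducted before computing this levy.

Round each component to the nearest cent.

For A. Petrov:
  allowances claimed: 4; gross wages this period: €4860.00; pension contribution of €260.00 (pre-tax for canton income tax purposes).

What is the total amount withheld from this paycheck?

Canton Income Tax: taxable = €4860.00 − €260.00 − 4×€180.00 = €3880.00
  5% × €3880.00 = €194.00
Health Levy: 7.8% × €4600.00 = €358.80
Total: €194.00 + €358.80 = €552.80

€552.80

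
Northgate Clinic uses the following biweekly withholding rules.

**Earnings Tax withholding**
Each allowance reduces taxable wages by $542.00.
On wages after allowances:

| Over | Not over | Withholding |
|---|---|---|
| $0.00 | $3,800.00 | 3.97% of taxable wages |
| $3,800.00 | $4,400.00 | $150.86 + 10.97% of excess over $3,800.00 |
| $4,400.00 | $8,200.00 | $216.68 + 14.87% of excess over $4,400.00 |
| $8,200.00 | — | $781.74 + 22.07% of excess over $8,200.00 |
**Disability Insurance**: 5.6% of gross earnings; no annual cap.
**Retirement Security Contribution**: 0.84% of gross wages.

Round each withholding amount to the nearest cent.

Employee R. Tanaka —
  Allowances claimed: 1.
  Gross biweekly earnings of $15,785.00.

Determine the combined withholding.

$3,352.68

Earnings Tax: taxable = $15,785.00 − 1×$542.00 = $15,243.00
  $781.74 + 22.07% × ($15,243.00 − $8,200.00) = $781.74 + 22.07% × $7,043.00 = $2,336.13
Disability Insurance: 5.6% × $15,785.00 = $883.96
Retirement Security Contribution: 0.84% × $15,785.00 = $132.59
Total: $2,336.13 + $883.96 + $132.59 = $3,352.68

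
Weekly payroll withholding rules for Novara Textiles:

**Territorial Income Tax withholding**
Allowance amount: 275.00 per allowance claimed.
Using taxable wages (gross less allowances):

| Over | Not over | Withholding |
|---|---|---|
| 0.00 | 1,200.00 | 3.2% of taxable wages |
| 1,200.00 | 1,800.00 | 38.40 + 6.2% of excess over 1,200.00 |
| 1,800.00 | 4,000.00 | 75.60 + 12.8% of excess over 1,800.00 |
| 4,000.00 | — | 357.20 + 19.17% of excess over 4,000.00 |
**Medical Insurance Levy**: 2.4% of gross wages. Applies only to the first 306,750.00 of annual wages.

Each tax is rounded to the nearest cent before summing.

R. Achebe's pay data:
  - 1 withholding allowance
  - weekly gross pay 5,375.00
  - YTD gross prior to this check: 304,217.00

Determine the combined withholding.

628.86

Territorial Income Tax: taxable = 5,375.00 − 1×275.00 = 5,100.00
  357.20 + 19.17% × (5,100.00 − 4,000.00) = 357.20 + 19.17% × 1,100.00 = 568.07
Medical Insurance Levy: cap 306,750.00 − YTD 304,217.00 = 2,533.00 subject; 2.4% × 2,533.00 = 60.79
Total: 568.07 + 60.79 = 628.86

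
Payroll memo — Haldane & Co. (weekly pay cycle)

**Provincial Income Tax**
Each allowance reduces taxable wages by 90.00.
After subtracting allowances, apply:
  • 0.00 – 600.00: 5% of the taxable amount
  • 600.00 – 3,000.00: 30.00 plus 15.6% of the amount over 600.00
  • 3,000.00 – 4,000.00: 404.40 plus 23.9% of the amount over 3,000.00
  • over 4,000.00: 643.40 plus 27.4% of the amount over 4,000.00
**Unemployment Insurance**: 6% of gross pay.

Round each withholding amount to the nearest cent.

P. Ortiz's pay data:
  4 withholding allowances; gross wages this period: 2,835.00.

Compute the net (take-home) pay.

Provincial Income Tax: taxable = 2,835.00 − 4×90.00 = 2,475.00
  30.00 + 15.6% × (2,475.00 − 600.00) = 30.00 + 15.6% × 1,875.00 = 322.50
Unemployment Insurance: 6% × 2,835.00 = 170.10
Total withheld: 322.50 + 170.10 = 492.60
Net pay: 2,835.00 − 492.60 = 2,342.40

2,342.40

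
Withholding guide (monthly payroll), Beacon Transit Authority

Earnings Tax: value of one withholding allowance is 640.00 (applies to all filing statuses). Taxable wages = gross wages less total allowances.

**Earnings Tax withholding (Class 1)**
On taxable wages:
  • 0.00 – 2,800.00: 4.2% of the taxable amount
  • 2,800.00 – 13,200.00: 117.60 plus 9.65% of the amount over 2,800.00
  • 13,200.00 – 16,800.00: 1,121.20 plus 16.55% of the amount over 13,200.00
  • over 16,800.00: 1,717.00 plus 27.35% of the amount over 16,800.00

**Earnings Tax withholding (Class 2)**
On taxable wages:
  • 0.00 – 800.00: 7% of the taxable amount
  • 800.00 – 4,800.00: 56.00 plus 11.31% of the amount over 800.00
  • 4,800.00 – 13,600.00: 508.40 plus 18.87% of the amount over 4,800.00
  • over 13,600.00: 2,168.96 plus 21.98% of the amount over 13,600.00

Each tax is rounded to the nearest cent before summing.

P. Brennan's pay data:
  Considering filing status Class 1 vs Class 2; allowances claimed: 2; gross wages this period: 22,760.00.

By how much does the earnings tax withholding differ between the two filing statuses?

904.00

Earnings Tax (Class 1): taxable = 22,760.00 − 2×640.00 = 21,480.00
  1,717.00 + 27.35% × (21,480.00 − 16,800.00) = 1,717.00 + 27.35% × 4,680.00 = 2,996.98
Earnings Tax (Class 2): taxable = 22,760.00 − 2×640.00 = 21,480.00
  2,168.96 + 21.98% × (21,480.00 − 13,600.00) = 2,168.96 + 21.98% × 7,880.00 = 3,900.98
Difference: |2,996.98 − 3,900.98| = 904.00 (higher under Class 2)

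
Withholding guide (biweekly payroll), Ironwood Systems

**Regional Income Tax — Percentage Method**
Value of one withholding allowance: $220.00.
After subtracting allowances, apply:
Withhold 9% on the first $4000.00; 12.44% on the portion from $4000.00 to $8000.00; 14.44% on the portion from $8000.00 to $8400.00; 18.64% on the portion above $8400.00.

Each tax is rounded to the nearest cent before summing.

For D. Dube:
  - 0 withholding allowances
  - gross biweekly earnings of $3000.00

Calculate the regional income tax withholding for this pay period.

Regional Income Tax: taxable = $3000.00
  9% × $3000.00 = $270.00

$270.00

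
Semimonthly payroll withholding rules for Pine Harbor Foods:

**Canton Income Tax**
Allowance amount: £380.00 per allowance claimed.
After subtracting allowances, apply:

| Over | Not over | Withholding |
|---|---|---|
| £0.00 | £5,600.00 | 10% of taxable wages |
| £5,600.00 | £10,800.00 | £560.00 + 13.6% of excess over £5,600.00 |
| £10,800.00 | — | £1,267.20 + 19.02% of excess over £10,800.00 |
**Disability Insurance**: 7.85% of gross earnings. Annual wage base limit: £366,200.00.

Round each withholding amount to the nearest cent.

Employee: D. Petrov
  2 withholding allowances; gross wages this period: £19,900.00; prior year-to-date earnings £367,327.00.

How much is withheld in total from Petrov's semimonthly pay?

£2,853.47

Canton Income Tax: taxable = £19,900.00 − 2×£380.00 = £19,140.00
  £1,267.20 + 19.02% × (£19,140.00 − £10,800.00) = £1,267.20 + 19.02% × £8,340.00 = £2,853.47
Disability Insurance: YTD £367,327.00 ≥ cap £366,200.00 → £0.00
Total: £2,853.47 + £0.00 = £2,853.47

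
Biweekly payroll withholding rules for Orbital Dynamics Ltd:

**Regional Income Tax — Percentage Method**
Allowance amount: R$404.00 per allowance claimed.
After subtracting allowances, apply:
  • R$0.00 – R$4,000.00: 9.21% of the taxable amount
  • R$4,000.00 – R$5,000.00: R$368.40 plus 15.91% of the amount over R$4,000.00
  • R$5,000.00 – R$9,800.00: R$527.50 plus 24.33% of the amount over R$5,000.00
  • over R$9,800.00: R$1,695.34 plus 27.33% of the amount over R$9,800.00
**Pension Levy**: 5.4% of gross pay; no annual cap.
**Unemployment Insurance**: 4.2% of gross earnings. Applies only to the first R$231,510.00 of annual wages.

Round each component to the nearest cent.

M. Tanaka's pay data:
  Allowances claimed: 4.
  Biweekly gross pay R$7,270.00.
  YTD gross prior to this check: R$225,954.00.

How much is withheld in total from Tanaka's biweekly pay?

Regional Income Tax: taxable = R$7,270.00 − 4×R$404.00 = R$5,654.00
  R$527.50 + 24.33% × (R$5,654.00 − R$5,000.00) = R$527.50 + 24.33% × R$654.00 = R$686.62
Pension Levy: 5.4% × R$7,270.00 = R$392.58
Unemployment Insurance: cap R$231,510.00 − YTD R$225,954.00 = R$5,556.00 subject; 4.2% × R$5,556.00 = R$233.35
Total: R$686.62 + R$392.58 + R$233.35 = R$1,312.55

R$1,312.55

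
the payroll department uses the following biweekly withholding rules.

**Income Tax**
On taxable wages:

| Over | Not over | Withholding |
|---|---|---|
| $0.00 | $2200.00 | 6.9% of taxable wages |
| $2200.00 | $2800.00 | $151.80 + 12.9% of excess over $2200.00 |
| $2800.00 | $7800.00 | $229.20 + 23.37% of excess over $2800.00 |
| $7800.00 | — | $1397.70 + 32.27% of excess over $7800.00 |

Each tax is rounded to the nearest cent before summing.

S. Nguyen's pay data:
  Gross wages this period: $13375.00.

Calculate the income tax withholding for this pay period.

$3196.75

Income Tax: taxable = $13375.00
  $1397.70 + 32.27% × ($13375.00 − $7800.00) = $1397.70 + 32.27% × $5575.00 = $3196.75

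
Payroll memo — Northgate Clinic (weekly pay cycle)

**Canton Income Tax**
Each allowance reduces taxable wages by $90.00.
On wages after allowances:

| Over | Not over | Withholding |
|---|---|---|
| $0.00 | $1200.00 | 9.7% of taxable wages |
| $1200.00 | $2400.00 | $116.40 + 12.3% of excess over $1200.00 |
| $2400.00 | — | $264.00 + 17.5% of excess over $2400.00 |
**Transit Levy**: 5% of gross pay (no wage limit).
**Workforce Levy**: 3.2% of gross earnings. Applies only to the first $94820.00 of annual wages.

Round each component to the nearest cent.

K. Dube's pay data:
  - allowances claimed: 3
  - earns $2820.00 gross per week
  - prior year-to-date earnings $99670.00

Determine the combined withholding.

Canton Income Tax: taxable = $2820.00 − 3×$90.00 = $2550.00
  $264.00 + 17.5% × ($2550.00 − $2400.00) = $264.00 + 17.5% × $150.00 = $290.25
Transit Levy: 5% × $2820.00 = $141.00
Workforce Levy: YTD $99670.00 ≥ cap $94820.00 → $0.00
Total: $290.25 + $141.00 + $0.00 = $431.25

$431.25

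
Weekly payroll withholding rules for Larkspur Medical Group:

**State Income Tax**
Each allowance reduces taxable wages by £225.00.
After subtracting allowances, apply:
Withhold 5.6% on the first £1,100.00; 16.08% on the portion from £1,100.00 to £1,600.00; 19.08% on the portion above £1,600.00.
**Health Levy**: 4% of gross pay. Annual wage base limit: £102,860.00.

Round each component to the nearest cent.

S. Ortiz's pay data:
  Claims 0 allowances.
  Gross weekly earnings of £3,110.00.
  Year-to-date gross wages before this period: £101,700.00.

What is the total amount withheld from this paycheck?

State Income Tax: taxable = £3,110.00
  £142.00 + 19.08% × (£3,110.00 − £1,600.00) = £142.00 + 19.08% × £1,510.00 = £430.11
Health Levy: cap £102,860.00 − YTD £101,700.00 = £1,160.00 subject; 4% × £1,160.00 = £46.40
Total: £430.11 + £46.40 = £476.51

£476.51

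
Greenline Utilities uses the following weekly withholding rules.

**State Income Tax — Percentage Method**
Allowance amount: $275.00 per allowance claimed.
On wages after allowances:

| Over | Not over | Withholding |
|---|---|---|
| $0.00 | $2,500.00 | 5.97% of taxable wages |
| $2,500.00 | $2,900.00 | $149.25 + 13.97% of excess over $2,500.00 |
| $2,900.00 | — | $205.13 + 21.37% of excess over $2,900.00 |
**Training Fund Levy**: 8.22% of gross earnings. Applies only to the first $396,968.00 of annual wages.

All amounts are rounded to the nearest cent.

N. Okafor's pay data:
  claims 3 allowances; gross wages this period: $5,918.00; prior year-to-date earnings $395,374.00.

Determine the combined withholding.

State Income Tax: taxable = $5,918.00 − 3×$275.00 = $5,093.00
  $205.13 + 21.37% × ($5,093.00 − $2,900.00) = $205.13 + 21.37% × $2,193.00 = $673.77
Training Fund Levy: cap $396,968.00 − YTD $395,374.00 = $1,594.00 subject; 8.22% × $1,594.00 = $131.03
Total: $673.77 + $131.03 = $804.80

$804.80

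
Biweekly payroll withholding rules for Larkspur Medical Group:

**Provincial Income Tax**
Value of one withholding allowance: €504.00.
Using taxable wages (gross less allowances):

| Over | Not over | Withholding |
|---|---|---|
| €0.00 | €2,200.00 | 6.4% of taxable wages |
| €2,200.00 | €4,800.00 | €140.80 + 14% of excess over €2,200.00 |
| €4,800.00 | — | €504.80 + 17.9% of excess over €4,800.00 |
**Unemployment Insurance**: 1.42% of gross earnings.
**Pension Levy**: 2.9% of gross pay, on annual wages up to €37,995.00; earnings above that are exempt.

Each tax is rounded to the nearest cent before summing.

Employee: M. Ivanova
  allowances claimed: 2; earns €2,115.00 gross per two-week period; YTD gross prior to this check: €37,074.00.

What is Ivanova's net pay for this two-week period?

Provincial Income Tax: taxable = €2,115.00 − 2×€504.00 = €1,107.00
  6.4% × €1,107.00 = €70.85
Unemployment Insurance: 1.42% × €2,115.00 = €30.03
Pension Levy: cap €37,995.00 − YTD €37,074.00 = €921.00 subject; 2.9% × €921.00 = €26.71
Total withheld: €70.85 + €30.03 + €26.71 = €127.59
Net pay: €2,115.00 − €127.59 = €1,987.41

€1,987.41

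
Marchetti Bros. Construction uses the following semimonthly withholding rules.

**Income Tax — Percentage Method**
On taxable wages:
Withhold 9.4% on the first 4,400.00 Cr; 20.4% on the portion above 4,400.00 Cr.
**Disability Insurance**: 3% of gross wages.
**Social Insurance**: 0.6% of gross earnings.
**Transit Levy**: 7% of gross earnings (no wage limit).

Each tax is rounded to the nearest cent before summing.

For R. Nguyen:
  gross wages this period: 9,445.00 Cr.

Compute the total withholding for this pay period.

Income Tax: taxable = 9,445.00 Cr
  413.60 Cr + 20.4% × (9,445.00 Cr − 4,400.00 Cr) = 413.60 Cr + 20.4% × 5,045.00 Cr = 1,442.78 Cr
Disability Insurance: 3% × 9,445.00 Cr = 283.35 Cr
Social Insurance: 0.6% × 9,445.00 Cr = 56.67 Cr
Transit Levy: 7% × 9,445.00 Cr = 661.15 Cr
Total: 1,442.78 Cr + 283.35 Cr + 56.67 Cr + 661.15 Cr = 2,443.95 Cr

2,443.95 Cr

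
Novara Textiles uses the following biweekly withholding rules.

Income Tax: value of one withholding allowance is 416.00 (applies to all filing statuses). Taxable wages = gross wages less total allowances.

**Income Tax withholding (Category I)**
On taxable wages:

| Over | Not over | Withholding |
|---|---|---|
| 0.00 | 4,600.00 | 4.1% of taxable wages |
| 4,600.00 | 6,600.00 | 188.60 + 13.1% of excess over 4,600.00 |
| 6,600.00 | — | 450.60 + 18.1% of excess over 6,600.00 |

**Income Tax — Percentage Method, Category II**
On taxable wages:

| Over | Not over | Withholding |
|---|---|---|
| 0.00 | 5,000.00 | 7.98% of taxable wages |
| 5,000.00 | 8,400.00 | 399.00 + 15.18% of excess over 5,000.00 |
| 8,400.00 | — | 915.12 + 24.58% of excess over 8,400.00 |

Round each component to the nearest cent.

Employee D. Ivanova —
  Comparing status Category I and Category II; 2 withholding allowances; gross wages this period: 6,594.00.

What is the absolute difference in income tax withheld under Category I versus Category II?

Income Tax (Category I): taxable = 6,594.00 − 2×416.00 = 5,762.00
  188.60 + 13.1% × (5,762.00 − 4,600.00) = 188.60 + 13.1% × 1,162.00 = 340.82
Income Tax (Category II): taxable = 6,594.00 − 2×416.00 = 5,762.00
  399.00 + 15.18% × (5,762.00 − 5,000.00) = 399.00 + 15.18% × 762.00 = 514.67
Difference: |340.82 − 514.67| = 173.85 (higher under Category II)

173.85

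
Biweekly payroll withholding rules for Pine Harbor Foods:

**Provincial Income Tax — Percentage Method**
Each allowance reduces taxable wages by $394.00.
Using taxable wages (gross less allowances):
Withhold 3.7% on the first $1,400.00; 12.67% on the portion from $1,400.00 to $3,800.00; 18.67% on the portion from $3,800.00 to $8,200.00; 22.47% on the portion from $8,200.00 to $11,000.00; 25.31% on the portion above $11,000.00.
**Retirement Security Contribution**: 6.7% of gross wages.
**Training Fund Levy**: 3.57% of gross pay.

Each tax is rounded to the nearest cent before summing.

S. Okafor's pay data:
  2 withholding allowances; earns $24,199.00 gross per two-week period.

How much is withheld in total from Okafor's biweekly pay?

$7,432.97

Provincial Income Tax: taxable = $24,199.00 − 2×$394.00 = $23,411.00
  $1,806.52 + 25.31% × ($23,411.00 − $11,000.00) = $1,806.52 + 25.31% × $12,411.00 = $4,947.74
Retirement Security Contribution: 6.7% × $24,199.00 = $1,621.33
Training Fund Levy: 3.57% × $24,199.00 = $863.90
Total: $4,947.74 + $1,621.33 + $863.90 = $7,432.97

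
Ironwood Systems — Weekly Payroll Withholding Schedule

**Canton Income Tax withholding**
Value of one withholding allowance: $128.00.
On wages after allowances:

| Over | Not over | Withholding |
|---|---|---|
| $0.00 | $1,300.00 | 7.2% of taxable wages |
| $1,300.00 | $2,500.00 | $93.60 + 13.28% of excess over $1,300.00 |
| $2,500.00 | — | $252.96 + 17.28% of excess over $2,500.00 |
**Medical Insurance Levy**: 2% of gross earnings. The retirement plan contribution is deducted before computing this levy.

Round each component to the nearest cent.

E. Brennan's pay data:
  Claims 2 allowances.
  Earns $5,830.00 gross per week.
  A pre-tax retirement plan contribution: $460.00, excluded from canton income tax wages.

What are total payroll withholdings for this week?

$812.06

Canton Income Tax: taxable = $5,830.00 − $460.00 − 2×$128.00 = $5,114.00
  $252.96 + 17.28% × ($5,114.00 − $2,500.00) = $252.96 + 17.28% × $2,614.00 = $704.66
Medical Insurance Levy: 2% × $5,370.00 = $107.40
Total: $704.66 + $107.40 = $812.06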